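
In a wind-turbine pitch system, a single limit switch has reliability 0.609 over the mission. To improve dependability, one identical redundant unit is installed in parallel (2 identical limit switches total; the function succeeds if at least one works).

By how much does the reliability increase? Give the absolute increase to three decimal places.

R_before = 0.609
R_after = 1 − (1 − 0.609)^2 = 0.847
ΔR = 0.847 − 0.609 = 0.238

0.238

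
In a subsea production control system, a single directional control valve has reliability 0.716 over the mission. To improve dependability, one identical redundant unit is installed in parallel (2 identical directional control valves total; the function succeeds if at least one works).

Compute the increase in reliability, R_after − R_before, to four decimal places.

R_before = 0.716
R_after = 1 − (1 − 0.716)^2 = 0.9193
ΔR = 0.9193 − 0.716 = 0.2033

0.2033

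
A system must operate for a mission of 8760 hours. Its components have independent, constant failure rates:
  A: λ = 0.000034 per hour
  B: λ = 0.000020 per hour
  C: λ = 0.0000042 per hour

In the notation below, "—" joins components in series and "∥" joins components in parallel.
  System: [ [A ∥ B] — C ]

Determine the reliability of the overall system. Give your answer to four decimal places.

0.9240

R(A) = exp(−0.000034 × 8760) = 0.742420
R(B) = exp(−0.000020 × 8760) = 0.839289
R(C) = exp(−0.0000042 × 8760) = 0.963877
Parallel (A and B): 1 − (1 − 0.742420)(1 − 0.839289) = 0.958604
Series ([0.958604] and C): 0.958604 × 0.963877 = 0.9240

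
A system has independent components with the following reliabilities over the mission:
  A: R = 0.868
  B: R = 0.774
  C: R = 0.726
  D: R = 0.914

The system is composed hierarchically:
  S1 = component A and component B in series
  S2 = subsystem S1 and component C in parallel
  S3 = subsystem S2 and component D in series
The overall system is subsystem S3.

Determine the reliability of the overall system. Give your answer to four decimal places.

Series (A and B): 0.868000 × 0.774000 = 0.671832
Parallel ([0.671832] and C): 1 − (1 − 0.671832)(1 − 0.726000) = 0.910082
Series ([0.910082] and D): 0.910082 × 0.914000 = 0.8318

0.8318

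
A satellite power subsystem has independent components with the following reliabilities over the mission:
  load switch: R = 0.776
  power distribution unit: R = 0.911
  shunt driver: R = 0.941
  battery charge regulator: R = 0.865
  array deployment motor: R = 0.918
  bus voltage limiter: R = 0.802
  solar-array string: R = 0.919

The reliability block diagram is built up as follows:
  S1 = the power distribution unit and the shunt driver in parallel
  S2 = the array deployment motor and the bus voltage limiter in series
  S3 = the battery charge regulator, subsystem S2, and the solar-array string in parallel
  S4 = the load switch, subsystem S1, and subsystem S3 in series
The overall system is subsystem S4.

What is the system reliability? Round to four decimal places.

0.7697

Parallel (power distribution unit and shunt driver): 1 − (1 − 0.911000)(1 − 0.941000) = 0.994749
Series (array deployment motor and bus voltage limiter): 0.918000 × 0.802000 = 0.736236
Parallel (battery charge regulator, [0.736236], and solar-array string): 1 − (1 − 0.865000)(1 − 0.736236)(1 − 0.919000) = 0.997116
Series (load switch, [0.994749], and [0.997116]): 0.776000 × 0.994749 × 0.997116 = 0.7697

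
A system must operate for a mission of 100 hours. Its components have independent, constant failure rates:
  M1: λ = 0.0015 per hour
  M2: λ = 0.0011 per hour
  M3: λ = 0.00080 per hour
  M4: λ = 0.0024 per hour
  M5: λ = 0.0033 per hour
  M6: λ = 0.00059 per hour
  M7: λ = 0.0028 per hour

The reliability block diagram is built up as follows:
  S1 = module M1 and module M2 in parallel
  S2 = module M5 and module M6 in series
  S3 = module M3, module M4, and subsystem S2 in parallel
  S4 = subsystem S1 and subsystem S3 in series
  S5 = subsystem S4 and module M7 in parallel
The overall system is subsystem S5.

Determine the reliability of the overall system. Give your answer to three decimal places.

R(M1) = exp(−0.0015 × 100) = 0.86071
R(M2) = exp(−0.0011 × 100) = 0.89583
R(M3) = exp(−0.00080 × 100) = 0.92312
R(M4) = exp(−0.0024 × 100) = 0.78663
R(M5) = exp(−0.0033 × 100) = 0.71892
R(M6) = exp(−0.00059 × 100) = 0.94271
R(M7) = exp(−0.0028 × 100) = 0.75578
Parallel (M1 and M2): 1 − (1 − 0.86071)(1 − 0.89583) = 0.98549
Series (M5 and M6): 0.71892 × 0.94271 = 0.67773
Parallel (M3, M4, and [0.67773]): 1 − (1 − 0.92312)(1 − 0.78663)(1 − 0.67773) = 0.99471
Series ([0.98549] and [0.99471]): 0.98549 × 0.99471 = 0.98028
Parallel ([0.98028] and M7): 1 − (1 − 0.98028)(1 − 0.75578) = 0.995

0.995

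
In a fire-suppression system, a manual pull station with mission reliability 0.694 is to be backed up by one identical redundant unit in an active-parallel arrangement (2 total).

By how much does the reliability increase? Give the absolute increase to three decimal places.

R_before = 0.694
R_after = 1 − (1 − 0.694)^2 = 0.906
ΔR = 0.906 − 0.694 = 0.212

0.212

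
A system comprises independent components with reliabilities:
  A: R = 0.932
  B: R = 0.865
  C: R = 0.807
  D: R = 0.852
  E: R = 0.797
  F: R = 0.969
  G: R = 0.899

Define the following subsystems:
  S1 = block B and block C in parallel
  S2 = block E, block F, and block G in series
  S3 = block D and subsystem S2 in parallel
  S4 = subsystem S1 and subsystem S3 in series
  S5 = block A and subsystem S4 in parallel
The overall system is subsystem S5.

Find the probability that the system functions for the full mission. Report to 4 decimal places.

Parallel (B and C): 1 − (1 − 0.865000)(1 − 0.807000) = 0.973945
Series (E, F, and G): 0.797000 × 0.969000 × 0.899000 = 0.694291
Parallel (D and [0.694291]): 1 − (1 − 0.852000)(1 − 0.694291) = 0.954755
Series ([0.973945] and [0.954755]): 0.973945 × 0.954755 = 0.929879
Parallel (A and [0.929879]): 1 − (1 − 0.932000)(1 − 0.929879) = 0.9952

0.9952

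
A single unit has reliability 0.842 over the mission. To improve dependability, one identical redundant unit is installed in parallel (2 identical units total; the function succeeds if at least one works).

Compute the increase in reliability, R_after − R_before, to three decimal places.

R_before = 0.842
R_after = 1 − (1 − 0.842)^2 = 0.975
ΔR = 0.975 − 0.842 = 0.133

0.133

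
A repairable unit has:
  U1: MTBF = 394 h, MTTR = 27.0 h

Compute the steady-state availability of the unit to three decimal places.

A(U1) = MTBF/(MTBF+MTTR) = 394/(394+27.0) = 0.936

0.936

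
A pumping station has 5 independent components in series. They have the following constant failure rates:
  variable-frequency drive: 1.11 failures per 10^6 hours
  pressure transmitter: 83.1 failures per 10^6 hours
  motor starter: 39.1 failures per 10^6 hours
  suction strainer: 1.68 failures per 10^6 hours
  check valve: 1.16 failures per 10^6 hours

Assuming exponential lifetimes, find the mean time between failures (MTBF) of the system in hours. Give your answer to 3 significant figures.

Series of exponential components: λ_sys = Σ λ_i
λ_sys = 0.00000111 + 0.0000831 + 0.0000391 + 0.00000168 + 0.00000116 = 1.2615e-04 /h
MTBF = 1 / λ_sys = 7930 h

7930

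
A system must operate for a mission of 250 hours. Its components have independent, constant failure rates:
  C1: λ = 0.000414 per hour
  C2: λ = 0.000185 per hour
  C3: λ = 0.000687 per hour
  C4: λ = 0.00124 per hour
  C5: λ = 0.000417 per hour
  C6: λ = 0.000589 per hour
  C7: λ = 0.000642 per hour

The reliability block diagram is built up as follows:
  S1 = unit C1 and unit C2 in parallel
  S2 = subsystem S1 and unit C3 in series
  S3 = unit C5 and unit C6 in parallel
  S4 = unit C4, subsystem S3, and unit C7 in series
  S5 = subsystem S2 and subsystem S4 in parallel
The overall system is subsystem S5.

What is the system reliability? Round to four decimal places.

0.9380

R(C1) = exp(−0.000414 × 250) = 0.901676
R(C2) = exp(−0.000185 × 250) = 0.954803
R(C3) = exp(−0.000687 × 250) = 0.842190
R(C4) = exp(−0.00124 × 250) = 0.733447
R(C5) = exp(−0.000417 × 250) = 0.901000
R(C6) = exp(−0.000589 × 250) = 0.863078
R(C7) = exp(−0.000642 × 250) = 0.851718
Parallel (C1 and C2): 1 − (1 − 0.901676)(1 − 0.954803) = 0.995556
Series ([0.995556] and C3): 0.995556 × 0.842190 = 0.838447
Parallel (C5 and C6): 1 − (1 − 0.901000)(1 − 0.863078) = 0.986445
Series (C4, [0.986445], and C7): 0.733447 × 0.986445 × 0.851718 = 0.616222
Parallel ([0.838447] and [0.616222]): 1 − (1 − 0.838447)(1 − 0.616222) = 0.9380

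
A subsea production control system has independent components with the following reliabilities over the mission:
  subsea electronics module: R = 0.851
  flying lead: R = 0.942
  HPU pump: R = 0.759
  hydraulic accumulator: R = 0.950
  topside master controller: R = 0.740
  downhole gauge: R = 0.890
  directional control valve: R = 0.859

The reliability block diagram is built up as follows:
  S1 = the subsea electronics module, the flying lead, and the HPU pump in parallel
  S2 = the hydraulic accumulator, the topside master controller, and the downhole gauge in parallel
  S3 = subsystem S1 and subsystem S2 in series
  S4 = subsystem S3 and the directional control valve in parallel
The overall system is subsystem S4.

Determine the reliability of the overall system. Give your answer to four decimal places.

Parallel (subsea electronics module, flying lead, and HPU pump): 1 − (1 − 0.851000)(1 − 0.942000)(1 − 0.759000) = 0.997917
Parallel (hydraulic accumulator, topside master controller, and downhole gauge): 1 − (1 − 0.950000)(1 − 0.740000)(1 − 0.890000) = 0.998570
Series ([0.997917] and [0.998570]): 0.997917 × 0.998570 = 0.996490
Parallel ([0.996490] and directional control valve): 1 − (1 − 0.996490)(1 − 0.859000) = 0.9995

0.9995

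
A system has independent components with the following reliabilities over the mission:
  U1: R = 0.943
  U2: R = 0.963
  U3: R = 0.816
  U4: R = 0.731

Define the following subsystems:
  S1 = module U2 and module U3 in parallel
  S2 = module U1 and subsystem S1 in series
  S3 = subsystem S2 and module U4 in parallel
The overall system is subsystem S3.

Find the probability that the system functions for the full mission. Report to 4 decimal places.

0.9829

Parallel (U2 and U3): 1 − (1 − 0.963000)(1 − 0.816000) = 0.993192
Series (U1 and [0.993192]): 0.943000 × 0.993192 = 0.936580
Parallel ([0.936580] and U4): 1 − (1 − 0.936580)(1 − 0.731000) = 0.9829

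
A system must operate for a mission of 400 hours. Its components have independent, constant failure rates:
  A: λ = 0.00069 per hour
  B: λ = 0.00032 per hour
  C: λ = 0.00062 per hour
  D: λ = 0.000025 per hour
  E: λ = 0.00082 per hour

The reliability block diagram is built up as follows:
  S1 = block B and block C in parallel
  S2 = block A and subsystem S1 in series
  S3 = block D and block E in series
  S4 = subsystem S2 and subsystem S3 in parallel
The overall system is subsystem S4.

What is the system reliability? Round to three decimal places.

R(A) = exp(−0.00069 × 400) = 0.75881
R(B) = exp(−0.00032 × 400) = 0.87985
R(C) = exp(−0.00062 × 400) = 0.78036
R(D) = exp(−0.000025 × 400) = 0.99005
R(E) = exp(−0.00082 × 400) = 0.72036
Parallel (B and C): 1 − (1 − 0.87985)(1 − 0.78036) = 0.97361
Series (A and [0.97361]): 0.75881 × 0.97361 = 0.73879
Series (D and E): 0.99005 × 0.72036 = 0.71319
Parallel ([0.73879] and [0.71319]): 1 − (1 − 0.73879)(1 − 0.71319) = 0.925

0.925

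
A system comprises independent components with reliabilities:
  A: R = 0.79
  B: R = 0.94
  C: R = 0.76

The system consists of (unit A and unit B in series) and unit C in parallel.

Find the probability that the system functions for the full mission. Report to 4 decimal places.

0.9382

Series (A and B): 0.790000 × 0.940000 = 0.742600
Parallel ([0.742600] and C): 1 − (1 − 0.742600)(1 − 0.760000) = 0.9382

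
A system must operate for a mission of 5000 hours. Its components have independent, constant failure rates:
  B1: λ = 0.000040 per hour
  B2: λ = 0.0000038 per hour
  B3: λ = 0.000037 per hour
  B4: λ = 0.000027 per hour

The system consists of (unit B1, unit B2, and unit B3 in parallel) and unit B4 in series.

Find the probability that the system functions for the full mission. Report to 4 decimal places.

R(B1) = exp(−0.000040 × 5000) = 0.818731
R(B2) = exp(−0.0000038 × 5000) = 0.981179
R(B3) = exp(−0.000037 × 5000) = 0.831104
R(B4) = exp(−0.000027 × 5000) = 0.873716
Parallel (B1, B2, and B3): 1 − (1 − 0.818731)(1 − 0.981179)(1 − 0.831104) = 0.999424
Series ([0.999424] and B4): 0.999424 × 0.873716 = 0.8732

0.8732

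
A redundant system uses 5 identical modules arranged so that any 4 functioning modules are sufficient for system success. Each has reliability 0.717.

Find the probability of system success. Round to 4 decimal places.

R = Σ_{i=4}^{5} C(5,i) p^i (1−p)^{5−i} with p = 0.717
C(5,4)·0.717^4·0.283^1 = 0.373967
C(5,5)·0.717^5·0.283^0 = 0.189494
Sum = 0.5635

0.5635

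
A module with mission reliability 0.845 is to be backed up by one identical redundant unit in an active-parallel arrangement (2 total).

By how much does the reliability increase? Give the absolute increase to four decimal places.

0.1310

R_before = 0.845
R_after = 1 − (1 − 0.845)^2 = 0.9760
ΔR = 0.9760 − 0.845 = 0.1310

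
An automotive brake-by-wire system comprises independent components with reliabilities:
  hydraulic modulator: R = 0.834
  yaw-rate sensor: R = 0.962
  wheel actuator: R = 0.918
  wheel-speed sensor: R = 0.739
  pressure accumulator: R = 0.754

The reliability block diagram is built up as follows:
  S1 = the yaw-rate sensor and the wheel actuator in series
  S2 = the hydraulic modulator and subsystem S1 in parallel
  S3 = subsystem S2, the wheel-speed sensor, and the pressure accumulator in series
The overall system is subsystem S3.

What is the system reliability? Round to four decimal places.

0.5464

Series (yaw-rate sensor and wheel actuator): 0.962000 × 0.918000 = 0.883116
Parallel (hydraulic modulator and [0.883116]): 1 − (1 − 0.834000)(1 − 0.883116) = 0.980597
Series ([0.980597], wheel-speed sensor, and pressure accumulator): 0.980597 × 0.739000 × 0.754000 = 0.5464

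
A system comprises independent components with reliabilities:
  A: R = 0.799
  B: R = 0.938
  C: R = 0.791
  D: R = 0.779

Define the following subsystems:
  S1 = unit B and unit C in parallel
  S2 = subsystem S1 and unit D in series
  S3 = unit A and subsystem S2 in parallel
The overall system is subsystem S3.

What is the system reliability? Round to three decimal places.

Parallel (B and C): 1 − (1 − 0.93800)(1 − 0.79100) = 0.98704
Series ([0.98704] and D): 0.98704 × 0.77900 = 0.76890
Parallel (A and [0.76890]): 1 − (1 − 0.79900)(1 − 0.76890) = 0.954

0.954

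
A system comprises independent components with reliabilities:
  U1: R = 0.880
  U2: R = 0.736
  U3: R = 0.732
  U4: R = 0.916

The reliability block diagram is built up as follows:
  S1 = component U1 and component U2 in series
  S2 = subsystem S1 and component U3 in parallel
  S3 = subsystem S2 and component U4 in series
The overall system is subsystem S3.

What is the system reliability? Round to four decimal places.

0.8295

Series (U1 and U2): 0.880000 × 0.736000 = 0.647680
Parallel ([0.647680] and U3): 1 − (1 − 0.647680)(1 − 0.732000) = 0.905578
Series ([0.905578] and U4): 0.905578 × 0.916000 = 0.8295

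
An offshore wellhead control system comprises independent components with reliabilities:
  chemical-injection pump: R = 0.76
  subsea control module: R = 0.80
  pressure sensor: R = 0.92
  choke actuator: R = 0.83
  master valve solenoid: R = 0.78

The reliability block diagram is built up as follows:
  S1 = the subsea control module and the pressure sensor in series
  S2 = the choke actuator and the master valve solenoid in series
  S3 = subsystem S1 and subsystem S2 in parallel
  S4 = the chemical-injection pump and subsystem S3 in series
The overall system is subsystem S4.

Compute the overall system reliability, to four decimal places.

Series (subsea control module and pressure sensor): 0.800000 × 0.920000 = 0.736000
Series (choke actuator and master valve solenoid): 0.830000 × 0.780000 = 0.647400
Parallel ([0.736000] and [0.647400]): 1 − (1 − 0.736000)(1 − 0.647400) = 0.906914
Series (chemical-injection pump and [0.906914]): 0.760000 × 0.906914 = 0.6893

0.6893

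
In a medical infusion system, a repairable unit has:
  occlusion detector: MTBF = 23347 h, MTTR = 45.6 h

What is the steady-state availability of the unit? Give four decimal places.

0.9981

A(occlusion detector) = MTBF/(MTBF+MTTR) = 23347/(23347+45.6) = 0.9981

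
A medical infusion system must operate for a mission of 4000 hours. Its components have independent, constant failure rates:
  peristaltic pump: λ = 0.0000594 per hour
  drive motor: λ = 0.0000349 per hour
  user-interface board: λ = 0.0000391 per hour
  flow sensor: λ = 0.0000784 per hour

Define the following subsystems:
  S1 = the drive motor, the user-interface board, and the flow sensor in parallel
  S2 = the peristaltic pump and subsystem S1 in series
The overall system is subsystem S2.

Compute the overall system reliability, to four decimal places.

0.7845

R(peristaltic pump) = exp(−0.0000594 × 4000) = 0.788518
R(drive motor) = exp(−0.0000349 × 4000) = 0.869706
R(user-interface board) = exp(−0.0000391 × 4000) = 0.855217
R(flow sensor) = exp(−0.0000784 × 4000) = 0.730811
Parallel (drive motor, user-interface board, and flow sensor): 1 − (1 − 0.869706)(1 − 0.855217)(1 − 0.730811) = 0.994922
Series (peristaltic pump and [0.994922]): 0.788518 × 0.994922 = 0.7845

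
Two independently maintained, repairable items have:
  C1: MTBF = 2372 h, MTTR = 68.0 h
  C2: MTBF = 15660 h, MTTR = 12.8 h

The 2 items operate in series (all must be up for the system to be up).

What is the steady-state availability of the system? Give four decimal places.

A(C1) = MTBF/(MTBF+MTTR) = 2372/(2372+68.0) = 0.972131
A(C2) = MTBF/(MTBF+MTTR) = 15660/(15660+12.8) = 0.999183
Series availability: 0.972131 × 0.999183 = 0.9713

0.9713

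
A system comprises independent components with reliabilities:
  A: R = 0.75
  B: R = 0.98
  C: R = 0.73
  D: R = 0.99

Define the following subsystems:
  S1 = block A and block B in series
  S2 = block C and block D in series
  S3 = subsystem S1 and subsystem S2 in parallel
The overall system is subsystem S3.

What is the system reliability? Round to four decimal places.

0.9265

Series (A and B): 0.750000 × 0.980000 = 0.735000
Series (C and D): 0.730000 × 0.990000 = 0.722700
Parallel ([0.735000] and [0.722700]): 1 − (1 − 0.735000)(1 − 0.722700) = 0.9265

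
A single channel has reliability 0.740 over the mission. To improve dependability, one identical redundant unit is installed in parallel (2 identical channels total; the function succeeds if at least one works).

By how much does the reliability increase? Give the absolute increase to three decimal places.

R_before = 0.740
R_after = 1 − (1 − 0.740)^2 = 0.932
ΔR = 0.932 − 0.740 = 0.192

0.192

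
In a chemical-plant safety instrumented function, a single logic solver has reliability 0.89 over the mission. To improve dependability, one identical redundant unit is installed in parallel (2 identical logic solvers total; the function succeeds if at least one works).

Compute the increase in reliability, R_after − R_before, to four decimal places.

R_before = 0.89
R_after = 1 − (1 − 0.89)^2 = 0.9879
ΔR = 0.9879 − 0.89 = 0.0979

0.0979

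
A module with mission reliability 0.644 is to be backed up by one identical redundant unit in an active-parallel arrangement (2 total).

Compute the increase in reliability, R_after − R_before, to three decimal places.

0.229

R_before = 0.644
R_after = 1 − (1 − 0.644)^2 = 0.873
ΔR = 0.873 − 0.644 = 0.229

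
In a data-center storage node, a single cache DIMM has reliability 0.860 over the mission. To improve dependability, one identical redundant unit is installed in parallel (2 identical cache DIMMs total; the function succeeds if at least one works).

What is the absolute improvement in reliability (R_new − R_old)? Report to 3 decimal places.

R_before = 0.860
R_after = 1 − (1 − 0.860)^2 = 0.980
ΔR = 0.980 − 0.860 = 0.120

0.120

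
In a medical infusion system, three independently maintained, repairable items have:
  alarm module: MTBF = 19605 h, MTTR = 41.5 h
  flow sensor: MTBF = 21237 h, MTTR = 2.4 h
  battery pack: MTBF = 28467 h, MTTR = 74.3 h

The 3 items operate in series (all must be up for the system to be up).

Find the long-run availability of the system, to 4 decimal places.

0.9952

A(alarm module) = MTBF/(MTBF+MTTR) = 19605/(19605+41.5) = 0.997888
A(flow sensor) = MTBF/(MTBF+MTTR) = 21237/(21237+2.4) = 0.999887
A(battery pack) = MTBF/(MTBF+MTTR) = 28467/(28467+74.3) = 0.997397
Series availability: 0.997888 × 0.999887 × 0.997397 = 0.9952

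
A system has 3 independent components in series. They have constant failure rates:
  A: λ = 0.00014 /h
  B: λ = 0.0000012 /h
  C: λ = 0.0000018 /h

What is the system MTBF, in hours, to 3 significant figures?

Series of exponential components: λ_sys = Σ λ_i
λ_sys = 0.00014 + 0.0000012 + 0.0000018 = 1.4300e-04 /h
MTBF = 1 / λ_sys = 6990 h

6990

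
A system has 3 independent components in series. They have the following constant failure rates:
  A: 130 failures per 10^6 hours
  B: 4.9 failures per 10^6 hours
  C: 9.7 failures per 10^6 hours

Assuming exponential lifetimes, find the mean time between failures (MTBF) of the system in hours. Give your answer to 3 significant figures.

6920

Series of exponential components: λ_sys = Σ λ_i
λ_sys = 0.00013 + 0.0000049 + 0.0000097 = 1.4460e-04 /h
MTBF = 1 / λ_sys = 6920 h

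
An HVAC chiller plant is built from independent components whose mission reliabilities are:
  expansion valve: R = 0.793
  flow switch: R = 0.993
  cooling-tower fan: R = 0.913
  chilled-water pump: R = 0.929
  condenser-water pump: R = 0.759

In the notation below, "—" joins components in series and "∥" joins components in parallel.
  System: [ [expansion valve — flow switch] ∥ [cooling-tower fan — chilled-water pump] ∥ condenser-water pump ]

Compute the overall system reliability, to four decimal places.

0.9922

Series (expansion valve and flow switch): 0.793000 × 0.993000 = 0.787449
Series (cooling-tower fan and chilled-water pump): 0.913000 × 0.929000 = 0.848177
Parallel ([0.787449], [0.848177], and condenser-water pump): 1 − (1 − 0.787449)(1 − 0.848177)(1 − 0.759000) = 0.9922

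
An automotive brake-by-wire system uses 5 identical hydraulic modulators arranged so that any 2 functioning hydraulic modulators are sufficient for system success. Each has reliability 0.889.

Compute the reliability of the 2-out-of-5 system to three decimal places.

0.999

R = Σ_{i=2}^{5} C(5,i) p^i (1−p)^{5−i} with p = 0.889
C(5,2)·0.889^2·0.111^3 = 0.01081
C(5,3)·0.889^3·0.111^2 = 0.08657
C(5,4)·0.889^4·0.111^1 = 0.34666
C(5,5)·0.889^5·0.111^0 = 0.55528
Sum = 0.999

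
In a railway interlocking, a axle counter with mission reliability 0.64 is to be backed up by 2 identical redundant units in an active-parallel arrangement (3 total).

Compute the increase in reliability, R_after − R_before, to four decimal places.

0.3133

R_before = 0.64
R_after = 1 − (1 − 0.64)^3 = 0.9533
ΔR = 0.9533 − 0.64 = 0.3133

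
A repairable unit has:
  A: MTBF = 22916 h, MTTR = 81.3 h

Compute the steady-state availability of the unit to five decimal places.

0.99646

A(A) = MTBF/(MTBF+MTTR) = 22916/(22916+81.3) = 0.99646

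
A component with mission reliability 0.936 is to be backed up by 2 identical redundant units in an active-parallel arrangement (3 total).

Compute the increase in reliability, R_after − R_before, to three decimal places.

0.064

R_before = 0.936
R_after = 1 − (1 − 0.936)^3 = 1.000
ΔR = 1.000 − 0.936 = 0.064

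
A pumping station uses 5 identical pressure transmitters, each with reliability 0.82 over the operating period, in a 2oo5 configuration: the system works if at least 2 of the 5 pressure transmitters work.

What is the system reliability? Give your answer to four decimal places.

0.9955

R = Σ_{i=2}^{5} C(5,i) p^i (1−p)^{5−i} with p = 0.82
C(5,2)·0.82^2·0.18^3 = 0.039214
C(5,3)·0.82^3·0.18^2 = 0.178643
C(5,4)·0.82^4·0.18^1 = 0.406910
C(5,5)·0.82^5·0.18^0 = 0.370740
Sum = 0.9955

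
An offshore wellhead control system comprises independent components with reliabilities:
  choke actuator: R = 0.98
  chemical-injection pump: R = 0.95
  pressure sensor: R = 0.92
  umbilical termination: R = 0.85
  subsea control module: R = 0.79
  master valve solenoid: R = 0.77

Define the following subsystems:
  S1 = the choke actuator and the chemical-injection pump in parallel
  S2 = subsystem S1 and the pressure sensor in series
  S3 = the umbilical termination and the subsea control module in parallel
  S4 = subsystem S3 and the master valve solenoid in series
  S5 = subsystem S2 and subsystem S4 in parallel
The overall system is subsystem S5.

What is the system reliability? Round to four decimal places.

0.9794

Parallel (choke actuator and chemical-injection pump): 1 − (1 − 0.980000)(1 − 0.950000) = 0.999000
Series ([0.999000] and pressure sensor): 0.999000 × 0.920000 = 0.919080
Parallel (umbilical termination and subsea control module): 1 − (1 − 0.850000)(1 − 0.790000) = 0.968500
Series ([0.968500] and master valve solenoid): 0.968500 × 0.770000 = 0.745745
Parallel ([0.919080] and [0.745745]): 1 − (1 − 0.919080)(1 − 0.745745) = 0.9794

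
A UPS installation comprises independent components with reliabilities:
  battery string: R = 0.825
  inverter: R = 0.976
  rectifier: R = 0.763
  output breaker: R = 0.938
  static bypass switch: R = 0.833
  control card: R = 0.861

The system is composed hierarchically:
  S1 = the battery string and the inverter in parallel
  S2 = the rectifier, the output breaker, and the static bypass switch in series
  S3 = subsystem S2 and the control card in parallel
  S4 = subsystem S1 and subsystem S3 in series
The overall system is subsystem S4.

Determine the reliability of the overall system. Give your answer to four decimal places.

0.9399

Parallel (battery string and inverter): 1 − (1 − 0.825000)(1 − 0.976000) = 0.995800
Series (rectifier, output breaker, and static bypass switch): 0.763000 × 0.938000 × 0.833000 = 0.596173
Parallel ([0.596173] and control card): 1 − (1 − 0.596173)(1 − 0.861000) = 0.943868
Series ([0.995800] and [0.943868]): 0.995800 × 0.943868 = 0.9399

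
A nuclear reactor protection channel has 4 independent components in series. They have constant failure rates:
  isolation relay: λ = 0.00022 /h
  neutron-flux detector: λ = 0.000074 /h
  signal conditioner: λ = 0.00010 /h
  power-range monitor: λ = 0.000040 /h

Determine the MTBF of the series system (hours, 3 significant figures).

Series of exponential components: λ_sys = Σ λ_i
λ_sys = 0.00022 + 0.000074 + 0.00010 + 0.000040 = 4.3400e-04 /h
MTBF = 1 / λ_sys = 2300 h

2300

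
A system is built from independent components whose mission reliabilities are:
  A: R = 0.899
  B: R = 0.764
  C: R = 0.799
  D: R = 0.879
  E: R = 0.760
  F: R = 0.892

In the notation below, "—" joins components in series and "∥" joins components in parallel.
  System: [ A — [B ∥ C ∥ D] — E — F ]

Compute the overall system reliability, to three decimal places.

0.606

Parallel (B, C, and D): 1 − (1 − 0.76400)(1 − 0.79900)(1 − 0.87900) = 0.99426
Series (A, [0.99426], E, and F): 0.89900 × 0.99426 × 0.76000 × 0.89200 = 0.606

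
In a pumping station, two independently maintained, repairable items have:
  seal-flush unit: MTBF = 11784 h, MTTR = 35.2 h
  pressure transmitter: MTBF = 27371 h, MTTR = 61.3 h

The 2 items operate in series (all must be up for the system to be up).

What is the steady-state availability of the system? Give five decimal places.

0.99479

A(seal-flush unit) = MTBF/(MTBF+MTTR) = 11784/(11784+35.2) = 0.997022
A(pressure transmitter) = MTBF/(MTBF+MTTR) = 27371/(27371+61.3) = 0.997765
Series availability: 0.997022 × 0.997765 = 0.99479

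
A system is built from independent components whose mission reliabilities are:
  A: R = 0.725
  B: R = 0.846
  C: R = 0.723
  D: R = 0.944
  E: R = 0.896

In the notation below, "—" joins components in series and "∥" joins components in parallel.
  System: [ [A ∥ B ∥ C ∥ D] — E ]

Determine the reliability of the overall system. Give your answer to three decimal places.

0.895

Parallel (A, B, C, and D): 1 − (1 − 0.72500)(1 − 0.84600)(1 − 0.72300)(1 − 0.94400) = 0.99934
Series ([0.99934] and E): 0.99934 × 0.89600 = 0.895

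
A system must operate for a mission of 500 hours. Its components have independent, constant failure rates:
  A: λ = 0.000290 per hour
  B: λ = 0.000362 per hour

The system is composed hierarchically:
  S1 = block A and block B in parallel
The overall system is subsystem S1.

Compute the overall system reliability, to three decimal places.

R(A) = exp(−0.000290 × 500) = 0.86502
R(B) = exp(−0.000362 × 500) = 0.83444
Parallel (A and B): 1 − (1 − 0.86502)(1 − 0.83444) = 0.978

0.978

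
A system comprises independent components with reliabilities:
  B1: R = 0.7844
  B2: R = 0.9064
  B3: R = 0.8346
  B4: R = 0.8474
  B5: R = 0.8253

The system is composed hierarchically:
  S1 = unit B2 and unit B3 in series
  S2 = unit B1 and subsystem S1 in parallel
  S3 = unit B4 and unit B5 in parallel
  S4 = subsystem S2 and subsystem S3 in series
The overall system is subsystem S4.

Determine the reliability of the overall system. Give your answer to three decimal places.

Series (B2 and B3): 0.90640 × 0.83460 = 0.75648
Parallel (B1 and [0.75648]): 1 − (1 − 0.78440)(1 − 0.75648) = 0.94750
Parallel (B4 and B5): 1 − (1 − 0.84740)(1 − 0.82530) = 0.97334
Series ([0.94750] and [0.97334]): 0.94750 × 0.97334 = 0.922

0.922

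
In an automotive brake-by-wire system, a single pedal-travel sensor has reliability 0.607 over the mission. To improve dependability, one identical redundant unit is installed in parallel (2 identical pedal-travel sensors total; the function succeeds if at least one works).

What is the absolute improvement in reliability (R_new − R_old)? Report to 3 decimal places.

0.239

R_before = 0.607
R_after = 1 − (1 − 0.607)^2 = 0.846
ΔR = 0.846 − 0.607 = 0.239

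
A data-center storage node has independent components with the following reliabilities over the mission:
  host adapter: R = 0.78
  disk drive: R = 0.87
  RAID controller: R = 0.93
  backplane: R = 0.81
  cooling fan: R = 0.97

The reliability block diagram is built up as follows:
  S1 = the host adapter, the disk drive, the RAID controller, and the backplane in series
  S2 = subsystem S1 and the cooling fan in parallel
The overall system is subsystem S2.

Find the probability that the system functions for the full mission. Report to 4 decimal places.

Series (host adapter, disk drive, RAID controller, and backplane): 0.780000 × 0.870000 × 0.930000 × 0.810000 = 0.511189
Parallel ([0.511189] and cooling fan): 1 − (1 − 0.511189)(1 − 0.970000) = 0.9853

0.9853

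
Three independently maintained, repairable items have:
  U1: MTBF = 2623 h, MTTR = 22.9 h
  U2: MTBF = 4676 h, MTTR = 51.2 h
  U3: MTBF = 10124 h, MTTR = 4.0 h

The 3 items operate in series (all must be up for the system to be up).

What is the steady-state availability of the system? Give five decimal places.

0.98022

A(U1) = MTBF/(MTBF+MTTR) = 2623/(2623+22.9) = 0.991345
A(U2) = MTBF/(MTBF+MTTR) = 4676/(4676+51.2) = 0.989169
A(U3) = MTBF/(MTBF+MTTR) = 10124/(10124+4.0) = 0.999605
Series availability: 0.991345 × 0.989169 × 0.999605 = 0.98022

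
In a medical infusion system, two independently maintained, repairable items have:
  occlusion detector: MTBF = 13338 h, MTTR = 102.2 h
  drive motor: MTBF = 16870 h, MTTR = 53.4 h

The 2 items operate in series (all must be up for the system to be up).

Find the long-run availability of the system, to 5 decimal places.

0.98926

A(occlusion detector) = MTBF/(MTBF+MTTR) = 13338/(13338+102.2) = 0.992396
A(drive motor) = MTBF/(MTBF+MTTR) = 16870/(16870+53.4) = 0.996845
Series availability: 0.992396 × 0.996845 = 0.98926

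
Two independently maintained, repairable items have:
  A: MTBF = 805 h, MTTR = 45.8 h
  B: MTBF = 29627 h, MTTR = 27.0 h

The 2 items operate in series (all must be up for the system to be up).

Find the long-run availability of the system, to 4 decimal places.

0.9453

A(A) = MTBF/(MTBF+MTTR) = 805/(805+45.8) = 0.946168
A(B) = MTBF/(MTBF+MTTR) = 29627/(29627+27.0) = 0.999089
Series availability: 0.946168 × 0.999089 = 0.9453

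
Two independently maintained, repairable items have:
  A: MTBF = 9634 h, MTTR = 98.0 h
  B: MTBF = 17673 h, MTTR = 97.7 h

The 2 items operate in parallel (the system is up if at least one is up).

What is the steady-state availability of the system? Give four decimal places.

A(A) = MTBF/(MTBF+MTTR) = 9634/(9634+98.0) = 0.989930
A(B) = MTBF/(MTBF+MTTR) = 17673/(17673+97.7) = 0.994502
Parallel availability: 1 − (1 − 0.989930)(1 − 0.994502) = 0.9999

0.9999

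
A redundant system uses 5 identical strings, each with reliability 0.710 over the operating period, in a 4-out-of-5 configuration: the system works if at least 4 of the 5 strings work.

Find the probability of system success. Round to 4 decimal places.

R = Σ_{i=4}^{5} C(5,i) p^i (1−p)^{5−i} with p = 0.710
C(5,4)·0.710^4·0.290^1 = 0.368469
C(5,5)·0.710^5·0.290^0 = 0.180423
Sum = 0.5489

0.5489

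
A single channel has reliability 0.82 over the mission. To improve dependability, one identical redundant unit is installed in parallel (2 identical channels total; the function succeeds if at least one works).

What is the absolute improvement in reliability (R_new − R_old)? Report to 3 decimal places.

0.148

R_before = 0.82
R_after = 1 − (1 − 0.82)^2 = 0.968
ΔR = 0.968 − 0.82 = 0.148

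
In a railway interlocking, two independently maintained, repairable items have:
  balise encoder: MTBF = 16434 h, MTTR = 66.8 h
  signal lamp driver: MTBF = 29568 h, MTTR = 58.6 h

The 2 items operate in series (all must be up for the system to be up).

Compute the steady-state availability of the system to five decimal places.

0.99398

A(balise encoder) = MTBF/(MTBF+MTTR) = 16434/(16434+66.8) = 0.995952
A(signal lamp driver) = MTBF/(MTBF+MTTR) = 29568/(29568+58.6) = 0.998022
Series availability: 0.995952 × 0.998022 = 0.99398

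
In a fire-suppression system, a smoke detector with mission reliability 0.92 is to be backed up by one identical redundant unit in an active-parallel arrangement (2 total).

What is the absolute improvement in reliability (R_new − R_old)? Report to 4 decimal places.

R_before = 0.92
R_after = 1 − (1 − 0.92)^2 = 0.9936
ΔR = 0.9936 − 0.92 = 0.0736

0.0736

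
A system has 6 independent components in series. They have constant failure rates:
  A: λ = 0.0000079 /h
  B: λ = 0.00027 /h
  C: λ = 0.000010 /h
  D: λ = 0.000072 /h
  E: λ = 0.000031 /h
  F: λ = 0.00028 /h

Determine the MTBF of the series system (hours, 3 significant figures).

1490

Series of exponential components: λ_sys = Σ λ_i
λ_sys = 0.0000079 + 0.00027 + 0.000010 + 0.000072 + 0.000031 + 0.00028 = 6.7090e-04 /h
MTBF = 1 / λ_sys = 1490 h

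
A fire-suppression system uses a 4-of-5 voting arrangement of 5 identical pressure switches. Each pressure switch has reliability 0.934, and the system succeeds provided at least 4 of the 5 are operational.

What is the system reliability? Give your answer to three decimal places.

R = Σ_{i=4}^{5} C(5,i) p^i (1−p)^{5−i} with p = 0.934
C(5,4)·0.934^4·0.066^1 = 0.25113
C(5,5)·0.934^5·0.066^0 = 0.71078
Sum = 0.962

0.962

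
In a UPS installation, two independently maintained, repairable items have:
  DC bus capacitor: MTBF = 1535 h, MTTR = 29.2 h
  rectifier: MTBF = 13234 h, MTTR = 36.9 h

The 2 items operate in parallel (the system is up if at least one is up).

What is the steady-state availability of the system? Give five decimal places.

A(DC bus capacitor) = MTBF/(MTBF+MTTR) = 1535/(1535+29.2) = 0.981332
A(rectifier) = MTBF/(MTBF+MTTR) = 13234/(13234+36.9) = 0.997219
Parallel availability: 1 − (1 − 0.981332)(1 − 0.997219) = 0.99995

0.99995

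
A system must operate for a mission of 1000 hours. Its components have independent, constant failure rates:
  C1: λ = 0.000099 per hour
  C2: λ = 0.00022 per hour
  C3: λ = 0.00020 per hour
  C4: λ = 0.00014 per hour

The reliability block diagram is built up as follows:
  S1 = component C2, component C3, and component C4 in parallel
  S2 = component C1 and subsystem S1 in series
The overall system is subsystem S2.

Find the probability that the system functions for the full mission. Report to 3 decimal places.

0.902

R(C1) = exp(−0.000099 × 1000) = 0.90574
R(C2) = exp(−0.00022 × 1000) = 0.80252
R(C3) = exp(−0.00020 × 1000) = 0.81873
R(C4) = exp(−0.00014 × 1000) = 0.86936
Parallel (C2, C3, and C4): 1 − (1 − 0.80252)(1 − 0.81873)(1 − 0.86936) = 0.99532
Series (C1 and [0.99532]): 0.90574 × 0.99532 = 0.902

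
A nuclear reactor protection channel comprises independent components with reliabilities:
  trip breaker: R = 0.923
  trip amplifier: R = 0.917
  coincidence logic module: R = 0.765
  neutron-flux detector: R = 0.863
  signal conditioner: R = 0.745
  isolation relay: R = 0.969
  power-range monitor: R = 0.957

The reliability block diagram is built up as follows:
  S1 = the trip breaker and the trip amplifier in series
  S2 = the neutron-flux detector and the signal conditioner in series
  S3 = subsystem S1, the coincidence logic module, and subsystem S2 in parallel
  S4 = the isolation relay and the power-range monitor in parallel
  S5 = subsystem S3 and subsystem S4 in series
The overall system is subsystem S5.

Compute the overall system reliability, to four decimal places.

0.9858

Series (trip breaker and trip amplifier): 0.923000 × 0.917000 = 0.846391
Series (neutron-flux detector and signal conditioner): 0.863000 × 0.745000 = 0.642935
Parallel ([0.846391], coincidence logic module, and [0.642935]): 1 − (1 − 0.846391)(1 − 0.765000)(1 − 0.642935) = 0.987111
Parallel (isolation relay and power-range monitor): 1 − (1 − 0.969000)(1 − 0.957000) = 0.998667
Series ([0.987111] and [0.998667]): 0.987111 × 0.998667 = 0.9858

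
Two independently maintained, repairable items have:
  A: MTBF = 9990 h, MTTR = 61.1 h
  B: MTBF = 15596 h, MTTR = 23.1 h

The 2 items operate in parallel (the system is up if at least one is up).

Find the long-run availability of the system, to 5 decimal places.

0.99999

A(A) = MTBF/(MTBF+MTTR) = 9990/(9990+61.1) = 0.993921
A(B) = MTBF/(MTBF+MTTR) = 15596/(15596+23.1) = 0.998521
Parallel availability: 1 − (1 − 0.993921)(1 − 0.998521) = 0.99999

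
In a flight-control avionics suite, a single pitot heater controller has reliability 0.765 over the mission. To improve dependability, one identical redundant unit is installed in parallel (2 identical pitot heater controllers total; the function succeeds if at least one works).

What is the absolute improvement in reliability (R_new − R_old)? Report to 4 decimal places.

R_before = 0.765
R_after = 1 − (1 − 0.765)^2 = 0.9448
ΔR = 0.9448 − 0.765 = 0.1798

0.1798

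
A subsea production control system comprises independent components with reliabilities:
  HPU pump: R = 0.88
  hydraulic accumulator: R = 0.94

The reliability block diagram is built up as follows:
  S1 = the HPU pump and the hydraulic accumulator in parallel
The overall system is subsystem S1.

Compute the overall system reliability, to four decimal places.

0.9928

Parallel (HPU pump and hydraulic accumulator): 1 − (1 − 0.880000)(1 − 0.940000) = 0.9928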